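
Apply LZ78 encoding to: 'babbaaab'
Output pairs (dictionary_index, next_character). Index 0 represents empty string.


LZ78 encoding steps:
Dictionary: {0: ''}
Step 1: w='' (idx 0), next='b' -> output (0, 'b'), add 'b' as idx 1
Step 2: w='' (idx 0), next='a' -> output (0, 'a'), add 'a' as idx 2
Step 3: w='b' (idx 1), next='b' -> output (1, 'b'), add 'bb' as idx 3
Step 4: w='a' (idx 2), next='a' -> output (2, 'a'), add 'aa' as idx 4
Step 5: w='a' (idx 2), next='b' -> output (2, 'b'), add 'ab' as idx 5


Encoded: [(0, 'b'), (0, 'a'), (1, 'b'), (2, 'a'), (2, 'b')]


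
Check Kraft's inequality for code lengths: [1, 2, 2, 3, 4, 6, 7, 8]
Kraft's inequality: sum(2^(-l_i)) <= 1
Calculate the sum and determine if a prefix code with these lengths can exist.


Sum = 2^(-1) + 2^(-2) + 2^(-2) + 2^(-3) + 2^(-4) + 2^(-6) + 2^(-7) + 2^(-8)
    = 0.5 + 0.25 + 0.25 + 0.125 + 0.0625 + 0.015625 + 0.0078125 + 0.00390625
    = 311/256 = 1.21484375
Since 1.21484375 > 1, Kraft's inequality is NOT satisfied.
A prefix code with these lengths CANNOT exist.

Kraft sum = 1.21484375. Not satisfied.


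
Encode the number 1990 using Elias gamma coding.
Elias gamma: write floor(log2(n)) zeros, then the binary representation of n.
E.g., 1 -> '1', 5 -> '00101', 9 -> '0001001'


num_bits = floor(log2(1990)) + 1 = 11
leading_zeros = num_bits - 1 = 10
binary(1990) = 11111000110

Elias gamma(1990) = '0000000000' + '11111000110' = 000000000011111000110 (21 bits)


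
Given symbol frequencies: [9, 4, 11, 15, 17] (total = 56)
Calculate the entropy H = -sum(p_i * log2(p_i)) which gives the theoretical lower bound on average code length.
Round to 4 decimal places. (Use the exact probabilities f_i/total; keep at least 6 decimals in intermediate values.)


Per-symbol terms -p_i * log2(p_i) with p_i = f_i/56:
  p = 9/56 = 0.160714: log2(p) = -2.637430, -p*log2(p) = 0.423873
  p = 4/56 = 0.071429: log2(p) = -3.807355, -p*log2(p) = 0.271954
  p = 11/56 = 0.196429: log2(p) = -2.347923, -p*log2(p) = 0.461199
  p = 15/56 = 0.267857: log2(p) = -1.900464, -p*log2(p) = 0.509053
  p = 17/56 = 0.303571: log2(p) = -1.719892, -p*log2(p) = 0.522110
H = 0.423873 + 0.271954 + 0.461199 + 0.509053 + 0.522110 = 2.188189

H = 2.1882 bits/symbol


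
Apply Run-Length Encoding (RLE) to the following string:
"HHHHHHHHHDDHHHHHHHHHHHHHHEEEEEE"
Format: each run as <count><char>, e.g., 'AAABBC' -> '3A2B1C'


Scanning runs left to right:
  i=0: run of 'H' x 9 -> '9H'
  i=9: run of 'D' x 2 -> '2D'
  i=11: run of 'H' x 14 -> '14H'
  i=25: run of 'E' x 6 -> '6E'

RLE = 9H2D14H6E


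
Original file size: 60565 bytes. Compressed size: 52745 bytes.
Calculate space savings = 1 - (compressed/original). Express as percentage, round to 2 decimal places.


ratio = compressed/original = 52745/60565 = 0.870883
savings = 1 - ratio = 1 - 0.870883 = 0.129117
as a percentage: 0.129117 * 100 = 12.91%

Space savings = 1 - 52745/60565 = 12.91%


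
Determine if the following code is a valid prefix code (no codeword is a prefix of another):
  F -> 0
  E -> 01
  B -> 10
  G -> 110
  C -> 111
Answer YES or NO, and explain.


Checking each pair (does one codeword prefix another?):
  F='0' vs E='01': prefix -- VIOLATION

NO -- this is NOT a valid prefix code. F (0) is a prefix of E (01).


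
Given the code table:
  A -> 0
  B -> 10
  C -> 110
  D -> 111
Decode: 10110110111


Decoding:
10 -> B
110 -> C
110 -> C
111 -> D


Result: BCCD


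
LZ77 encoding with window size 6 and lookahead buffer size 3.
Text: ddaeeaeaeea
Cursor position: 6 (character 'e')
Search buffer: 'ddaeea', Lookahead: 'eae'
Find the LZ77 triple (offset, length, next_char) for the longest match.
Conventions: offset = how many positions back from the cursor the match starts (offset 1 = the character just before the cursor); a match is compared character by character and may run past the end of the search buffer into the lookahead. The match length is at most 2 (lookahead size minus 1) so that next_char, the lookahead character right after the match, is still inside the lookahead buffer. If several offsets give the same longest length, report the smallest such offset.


Try each offset into the search buffer:
  offset=1 (pos 5, char 'a'): match length 0
  offset=2 (pos 4, char 'e'): match length 2
  offset=3 (pos 3, char 'e'): match length 1
  offset=4 (pos 2, char 'a'): match length 0
  offset=5 (pos 1, char 'd'): match length 0
  offset=6 (pos 0, char 'd'): match length 0
Longest match has length 2 at offset 2.
next_char = character at position 6 + 2 = 8 -> 'e'

Best match: offset=2, length=2 (matching 'ea' starting at position 4)
LZ77 triple: (2, 2, 'e')


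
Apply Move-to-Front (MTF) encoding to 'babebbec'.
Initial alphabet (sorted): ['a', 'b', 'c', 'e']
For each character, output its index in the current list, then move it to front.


MTF encoding:
'b': index 1 in ['a', 'b', 'c', 'e'] -> ['b', 'a', 'c', 'e']
'a': index 1 in ['b', 'a', 'c', 'e'] -> ['a', 'b', 'c', 'e']
'b': index 1 in ['a', 'b', 'c', 'e'] -> ['b', 'a', 'c', 'e']
'e': index 3 in ['b', 'a', 'c', 'e'] -> ['e', 'b', 'a', 'c']
'b': index 1 in ['e', 'b', 'a', 'c'] -> ['b', 'e', 'a', 'c']
'b': index 0 in ['b', 'e', 'a', 'c'] -> ['b', 'e', 'a', 'c']
'e': index 1 in ['b', 'e', 'a', 'c'] -> ['e', 'b', 'a', 'c']
'c': index 3 in ['e', 'b', 'a', 'c'] -> ['c', 'e', 'b', 'a']


Output: [1, 1, 1, 3, 1, 0, 1, 3]


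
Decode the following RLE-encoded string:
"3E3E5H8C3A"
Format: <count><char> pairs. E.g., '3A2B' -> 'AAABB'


Expanding each <count><char> pair:
  3E -> 'EEE'
  3E -> 'EEE'
  5H -> 'HHHHH'
  8C -> 'CCCCCCCC'
  3A -> 'AAA'

Decoded = EEEEEEHHHHHCCCCCCCCAAA


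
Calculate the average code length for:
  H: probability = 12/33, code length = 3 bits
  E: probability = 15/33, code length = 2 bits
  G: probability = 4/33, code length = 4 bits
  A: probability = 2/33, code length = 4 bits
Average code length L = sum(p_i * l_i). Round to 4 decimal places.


Weighted contributions p_i * l_i:
  H: (12/33) * 3 = 36/33
  E: (15/33) * 2 = 30/33
  G: (4/33) * 4 = 16/33
  A: (2/33) * 4 = 8/33
Sum = (36 + 30 + 16 + 8)/33 = 90/33

L = 90/33 = 2.7273 bits/symbol


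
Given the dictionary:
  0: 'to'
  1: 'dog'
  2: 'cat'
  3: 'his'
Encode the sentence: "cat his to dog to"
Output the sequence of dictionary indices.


Look up each word in the dictionary:
  'cat' -> 2
  'his' -> 3
  'to' -> 0
  'dog' -> 1
  'to' -> 0

Encoded: [2, 3, 0, 1, 0]


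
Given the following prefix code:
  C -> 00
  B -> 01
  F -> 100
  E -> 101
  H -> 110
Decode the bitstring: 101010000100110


Decoding step by step:
Bits 101 -> E
Bits 01 -> B
Bits 00 -> C
Bits 00 -> C
Bits 100 -> F
Bits 110 -> H


Decoded message: EBCCFH


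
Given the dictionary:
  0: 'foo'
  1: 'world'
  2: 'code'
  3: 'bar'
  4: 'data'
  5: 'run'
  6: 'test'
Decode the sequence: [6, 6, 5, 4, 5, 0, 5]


Look up each index in the dictionary:
  6 -> 'test'
  6 -> 'test'
  5 -> 'run'
  4 -> 'data'
  5 -> 'run'
  0 -> 'foo'
  5 -> 'run'

Decoded: "test test run data run foo run"


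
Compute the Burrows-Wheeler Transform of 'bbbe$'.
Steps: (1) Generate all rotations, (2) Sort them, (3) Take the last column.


Rotations (sorted):
  0: $bbbe -> last char: e
  1: bbbe$ -> last char: $
  2: bbe$b -> last char: b
  3: be$bb -> last char: b
  4: e$bbb -> last char: b


BWT = e$bbb


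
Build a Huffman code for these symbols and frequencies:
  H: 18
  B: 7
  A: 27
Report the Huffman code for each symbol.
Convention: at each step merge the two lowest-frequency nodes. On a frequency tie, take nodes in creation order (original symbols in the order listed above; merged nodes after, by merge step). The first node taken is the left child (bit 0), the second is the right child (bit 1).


Huffman tree construction:
Step 1: Merge B(7) + H(18) = 25
Step 2: Merge (B+H)(25) + A(27) = 52
Read each symbol's code off the tree from the root (left child = 0, right child = 1).

Codes:
  H: 01 (length 2)
  B: 00 (length 2)
  A: 1 (length 1)
Average code length: 77/52 = 1.4808 bits/symbol


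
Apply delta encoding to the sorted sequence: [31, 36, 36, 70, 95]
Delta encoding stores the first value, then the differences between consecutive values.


First value: 31
Deltas:
  36 - 31 = 5
  36 - 36 = 0
  70 - 36 = 34
  95 - 70 = 25


Delta encoded: [31, 5, 0, 34, 25]


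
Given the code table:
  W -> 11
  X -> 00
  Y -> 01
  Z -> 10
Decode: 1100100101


Decoding:
11 -> W
00 -> X
10 -> Z
01 -> Y
01 -> Y


Result: WXZYY


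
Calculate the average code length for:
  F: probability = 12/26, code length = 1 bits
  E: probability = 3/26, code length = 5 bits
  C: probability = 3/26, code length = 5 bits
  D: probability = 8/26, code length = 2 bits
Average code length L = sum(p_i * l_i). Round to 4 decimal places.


Weighted contributions p_i * l_i:
  F: (12/26) * 1 = 12/26
  E: (3/26) * 5 = 15/26
  C: (3/26) * 5 = 15/26
  D: (8/26) * 2 = 16/26
Sum = (12 + 15 + 15 + 16)/26 = 58/26

L = 58/26 = 2.2308 bits/symbol


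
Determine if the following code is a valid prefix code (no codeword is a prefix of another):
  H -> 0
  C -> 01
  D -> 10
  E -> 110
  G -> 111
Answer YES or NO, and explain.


Checking each pair (does one codeword prefix another?):
  H='0' vs C='01': prefix -- VIOLATION

NO -- this is NOT a valid prefix code. H (0) is a prefix of C (01).


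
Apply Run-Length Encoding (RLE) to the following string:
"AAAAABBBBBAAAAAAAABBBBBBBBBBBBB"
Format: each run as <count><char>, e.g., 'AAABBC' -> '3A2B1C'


Scanning runs left to right:
  i=0: run of 'A' x 5 -> '5A'
  i=5: run of 'B' x 5 -> '5B'
  i=10: run of 'A' x 8 -> '8A'
  i=18: run of 'B' x 13 -> '13B'

RLE = 5A5B8A13B


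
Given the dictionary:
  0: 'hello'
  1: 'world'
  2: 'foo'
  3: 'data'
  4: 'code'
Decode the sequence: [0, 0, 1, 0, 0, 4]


Look up each index in the dictionary:
  0 -> 'hello'
  0 -> 'hello'
  1 -> 'world'
  0 -> 'hello'
  0 -> 'hello'
  4 -> 'code'

Decoded: "hello hello world hello hello code"


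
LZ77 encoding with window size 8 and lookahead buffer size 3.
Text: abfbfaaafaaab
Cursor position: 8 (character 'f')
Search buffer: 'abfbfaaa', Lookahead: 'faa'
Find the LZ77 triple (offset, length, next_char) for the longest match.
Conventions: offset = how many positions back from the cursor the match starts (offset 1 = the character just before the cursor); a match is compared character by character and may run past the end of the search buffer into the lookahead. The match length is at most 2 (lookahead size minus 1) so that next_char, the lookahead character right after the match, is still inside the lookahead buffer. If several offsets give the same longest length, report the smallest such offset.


Try each offset into the search buffer:
  offset=1 (pos 7, char 'a'): match length 0
  offset=2 (pos 6, char 'a'): match length 0
  offset=3 (pos 5, char 'a'): match length 0
  offset=4 (pos 4, char 'f'): match length 2
  offset=5 (pos 3, char 'b'): match length 0
  offset=6 (pos 2, char 'f'): match length 1
  offset=7 (pos 1, char 'b'): match length 0
  offset=8 (pos 0, char 'a'): match length 0
Longest match has length 2 at offset 4.
next_char = character at position 8 + 2 = 10 -> 'a'

Best match: offset=4, length=2 (matching 'fa' starting at position 4)
LZ77 triple: (4, 2, 'a')


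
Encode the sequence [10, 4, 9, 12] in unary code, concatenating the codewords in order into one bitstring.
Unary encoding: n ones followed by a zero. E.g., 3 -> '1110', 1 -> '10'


Encode each number as n ones followed by a terminating 0:
  10 -> 11111111110 (11 bits)
  4 -> 11110 (5 bits)
  9 -> 1111111110 (10 bits)
  12 -> 1111111111110 (13 bits)
Total length = 11 + 5 + 10 + 13 = 39 bits.

Unary([10, 4, 9, 12]) = 111111111101111011111111101111111111110 (39 bits)


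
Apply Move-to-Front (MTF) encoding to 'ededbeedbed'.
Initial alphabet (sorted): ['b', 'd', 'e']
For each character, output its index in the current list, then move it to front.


MTF encoding:
'e': index 2 in ['b', 'd', 'e'] -> ['e', 'b', 'd']
'd': index 2 in ['e', 'b', 'd'] -> ['d', 'e', 'b']
'e': index 1 in ['d', 'e', 'b'] -> ['e', 'd', 'b']
'd': index 1 in ['e', 'd', 'b'] -> ['d', 'e', 'b']
'b': index 2 in ['d', 'e', 'b'] -> ['b', 'd', 'e']
'e': index 2 in ['b', 'd', 'e'] -> ['e', 'b', 'd']
'e': index 0 in ['e', 'b', 'd'] -> ['e', 'b', 'd']
'd': index 2 in ['e', 'b', 'd'] -> ['d', 'e', 'b']
'b': index 2 in ['d', 'e', 'b'] -> ['b', 'd', 'e']
'e': index 2 in ['b', 'd', 'e'] -> ['e', 'b', 'd']
'd': index 2 in ['e', 'b', 'd'] -> ['d', 'e', 'b']


Output: [2, 2, 1, 1, 2, 2, 0, 2, 2, 2, 2]


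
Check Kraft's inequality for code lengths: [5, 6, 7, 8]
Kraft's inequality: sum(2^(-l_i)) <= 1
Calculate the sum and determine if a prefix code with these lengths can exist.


Sum = 2^(-5) + 2^(-6) + 2^(-7) + 2^(-8)
    = 0.03125 + 0.015625 + 0.0078125 + 0.00390625
    = 15/256 = 0.05859375
Since 0.05859375 <= 1, Kraft's inequality IS satisfied.
A prefix code with these lengths CAN exist.

Kraft sum = 0.05859375. Satisfied.


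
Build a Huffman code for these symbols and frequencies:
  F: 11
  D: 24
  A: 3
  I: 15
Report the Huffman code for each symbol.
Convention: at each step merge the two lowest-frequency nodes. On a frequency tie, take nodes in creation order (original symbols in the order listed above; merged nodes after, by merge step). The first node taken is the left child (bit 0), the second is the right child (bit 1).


Huffman tree construction:
Step 1: Merge A(3) + F(11) = 14
Step 2: Merge (A+F)(14) + I(15) = 29
Step 3: Merge D(24) + ((A+F)+I)(29) = 53
Read each symbol's code off the tree from the root (left child = 0, right child = 1).

Codes:
  F: 101 (length 3)
  D: 0 (length 1)
  A: 100 (length 3)
  I: 11 (length 2)
Average code length: 96/53 = 1.8113 bits/symbol


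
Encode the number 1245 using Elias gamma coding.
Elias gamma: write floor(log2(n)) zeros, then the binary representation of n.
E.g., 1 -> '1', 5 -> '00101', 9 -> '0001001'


num_bits = floor(log2(1245)) + 1 = 11
leading_zeros = num_bits - 1 = 10
binary(1245) = 10011011101

Elias gamma(1245) = '0000000000' + '10011011101' = 000000000010011011101 (21 bits)


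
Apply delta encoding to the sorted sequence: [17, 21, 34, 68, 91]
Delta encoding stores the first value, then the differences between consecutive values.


First value: 17
Deltas:
  21 - 17 = 4
  34 - 21 = 13
  68 - 34 = 34
  91 - 68 = 23


Delta encoded: [17, 4, 13, 34, 23]


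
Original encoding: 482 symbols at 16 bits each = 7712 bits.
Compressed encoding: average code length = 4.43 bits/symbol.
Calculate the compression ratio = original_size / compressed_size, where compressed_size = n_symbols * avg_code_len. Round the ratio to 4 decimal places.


original_size = n_symbols * orig_bits = 482 * 16 = 7712 bits
compressed_size = n_symbols * avg_code_len = 482 * 4.43 = 2135.26 bits
ratio = original_size / compressed_size = 7712 / 2135.26 = 3.6117

Compression ratio = 3.6117


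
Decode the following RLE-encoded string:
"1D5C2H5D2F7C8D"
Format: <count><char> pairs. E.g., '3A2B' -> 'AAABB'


Expanding each <count><char> pair:
  1D -> 'D'
  5C -> 'CCCCC'
  2H -> 'HH'
  5D -> 'DDDDD'
  2F -> 'FF'
  7C -> 'CCCCCCC'
  8D -> 'DDDDDDDD'

Decoded = DCCCCCHHDDDDDFFCCCCCCCDDDDDDDD


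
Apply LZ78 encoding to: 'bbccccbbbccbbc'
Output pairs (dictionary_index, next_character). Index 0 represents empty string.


LZ78 encoding steps:
Dictionary: {0: ''}
Step 1: w='' (idx 0), next='b' -> output (0, 'b'), add 'b' as idx 1
Step 2: w='b' (idx 1), next='c' -> output (1, 'c'), add 'bc' as idx 2
Step 3: w='' (idx 0), next='c' -> output (0, 'c'), add 'c' as idx 3
Step 4: w='c' (idx 3), next='c' -> output (3, 'c'), add 'cc' as idx 4
Step 5: w='b' (idx 1), next='b' -> output (1, 'b'), add 'bb' as idx 5
Step 6: w='bc' (idx 2), next='c' -> output (2, 'c'), add 'bcc' as idx 6
Step 7: w='bb' (idx 5), next='c' -> output (5, 'c'), add 'bbc' as idx 7


Encoded: [(0, 'b'), (1, 'c'), (0, 'c'), (3, 'c'), (1, 'b'), (2, 'c'), (5, 'c')]


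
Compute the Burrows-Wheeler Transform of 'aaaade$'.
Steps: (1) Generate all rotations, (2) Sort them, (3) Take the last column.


Rotations (sorted):
  0: $aaaade -> last char: e
  1: aaaade$ -> last char: $
  2: aaade$a -> last char: a
  3: aade$aa -> last char: a
  4: ade$aaa -> last char: a
  5: de$aaaa -> last char: a
  6: e$aaaad -> last char: d


BWT = e$aaaad


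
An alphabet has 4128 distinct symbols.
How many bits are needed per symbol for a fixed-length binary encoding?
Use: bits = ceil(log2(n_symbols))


log2(4128) = 12.0112
Bracket: 2^12 = 4096 < 4128 <= 2^13 = 8192
So ceil(log2(4128)) = 13

bits = ceil(log2(4128)) = ceil(12.0112) = 13 bits


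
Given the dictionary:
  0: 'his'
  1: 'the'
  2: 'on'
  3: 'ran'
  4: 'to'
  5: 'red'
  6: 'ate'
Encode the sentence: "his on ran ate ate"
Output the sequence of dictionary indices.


Look up each word in the dictionary:
  'his' -> 0
  'on' -> 2
  'ran' -> 3
  'ate' -> 6
  'ate' -> 6

Encoded: [0, 2, 3, 6, 6]


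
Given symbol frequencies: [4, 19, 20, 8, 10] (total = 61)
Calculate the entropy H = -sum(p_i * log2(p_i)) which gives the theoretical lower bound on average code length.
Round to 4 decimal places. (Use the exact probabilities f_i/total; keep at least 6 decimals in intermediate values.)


Per-symbol terms -p_i * log2(p_i) with p_i = f_i/61:
  p = 4/61 = 0.065574: log2(p) = -3.930737, -p*log2(p) = 0.257753
  p = 19/61 = 0.311475: log2(p) = -1.682810, -p*log2(p) = 0.524154
  p = 20/61 = 0.327869: log2(p) = -1.608809, -p*log2(p) = 0.527478
  p = 8/61 = 0.131148: log2(p) = -2.930737, -p*log2(p) = 0.384359
  p = 10/61 = 0.163934: log2(p) = -2.608809, -p*log2(p) = 0.427674
H = 0.257753 + 0.524154 + 0.527478 + 0.384359 + 0.427674 = 2.121418

H = 2.1214 bits/symbol


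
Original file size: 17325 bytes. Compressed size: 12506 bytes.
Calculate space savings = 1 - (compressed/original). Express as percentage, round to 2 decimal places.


ratio = compressed/original = 12506/17325 = 0.721847
savings = 1 - ratio = 1 - 0.721847 = 0.278153
as a percentage: 0.278153 * 100 = 27.82%

Space savings = 1 - 12506/17325 = 27.82%


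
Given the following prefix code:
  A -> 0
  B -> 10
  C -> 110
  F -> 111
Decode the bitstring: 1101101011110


Decoding step by step:
Bits 110 -> C
Bits 110 -> C
Bits 10 -> B
Bits 111 -> F
Bits 10 -> B


Decoded message: CCBFB


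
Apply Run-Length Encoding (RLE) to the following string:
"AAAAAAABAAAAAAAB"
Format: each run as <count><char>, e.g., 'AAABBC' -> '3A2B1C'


Scanning runs left to right:
  i=0: run of 'A' x 7 -> '7A'
  i=7: run of 'B' x 1 -> '1B'
  i=8: run of 'A' x 7 -> '7A'
  i=15: run of 'B' x 1 -> '1B'

RLE = 7A1B7A1B


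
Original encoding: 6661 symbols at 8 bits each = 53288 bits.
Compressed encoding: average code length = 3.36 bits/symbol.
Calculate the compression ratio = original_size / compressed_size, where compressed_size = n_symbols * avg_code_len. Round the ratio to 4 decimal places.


original_size = n_symbols * orig_bits = 6661 * 8 = 53288 bits
compressed_size = n_symbols * avg_code_len = 6661 * 3.36 = 22380.96 bits
ratio = original_size / compressed_size = 53288 / 22380.96 = 2.381

Compression ratio = 2.381


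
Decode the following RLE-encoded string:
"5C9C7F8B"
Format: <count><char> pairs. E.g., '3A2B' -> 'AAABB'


Expanding each <count><char> pair:
  5C -> 'CCCCC'
  9C -> 'CCCCCCCCC'
  7F -> 'FFFFFFF'
  8B -> 'BBBBBBBB'

Decoded = CCCCCCCCCCCCCCFFFFFFFBBBBBBBB


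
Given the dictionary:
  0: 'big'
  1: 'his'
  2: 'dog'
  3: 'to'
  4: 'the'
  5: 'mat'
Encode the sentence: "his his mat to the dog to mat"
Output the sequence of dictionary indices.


Look up each word in the dictionary:
  'his' -> 1
  'his' -> 1
  'mat' -> 5
  'to' -> 3
  'the' -> 4
  'dog' -> 2
  'to' -> 3
  'mat' -> 5

Encoded: [1, 1, 5, 3, 4, 2, 3, 5]


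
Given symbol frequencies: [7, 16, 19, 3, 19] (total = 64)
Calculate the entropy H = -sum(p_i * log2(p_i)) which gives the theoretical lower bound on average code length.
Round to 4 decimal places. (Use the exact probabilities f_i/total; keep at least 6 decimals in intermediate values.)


Per-symbol terms -p_i * log2(p_i) with p_i = f_i/64:
  p = 7/64 = 0.109375: log2(p) = -3.192645, -p*log2(p) = 0.349196
  p = 16/64 = 0.250000: log2(p) = -2.000000, -p*log2(p) = 0.500000
  p = 19/64 = 0.296875: log2(p) = -1.752072, -p*log2(p) = 0.520147
  p = 3/64 = 0.046875: log2(p) = -4.415037, -p*log2(p) = 0.206955
  p = 19/64 = 0.296875: log2(p) = -1.752072, -p*log2(p) = 0.520147
H = 0.349196 + 0.500000 + 0.520147 + 0.206955 + 0.520147 = 2.096445

H = 2.0964 bits/symbol


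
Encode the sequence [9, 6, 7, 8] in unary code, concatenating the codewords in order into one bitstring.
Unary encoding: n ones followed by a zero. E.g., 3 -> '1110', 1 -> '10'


Encode each number as n ones followed by a terminating 0:
  9 -> 1111111110 (10 bits)
  6 -> 1111110 (7 bits)
  7 -> 11111110 (8 bits)
  8 -> 111111110 (9 bits)
Total length = 10 + 7 + 8 + 9 = 34 bits.

Unary([9, 6, 7, 8]) = 1111111110111111011111110111111110 (34 bits)


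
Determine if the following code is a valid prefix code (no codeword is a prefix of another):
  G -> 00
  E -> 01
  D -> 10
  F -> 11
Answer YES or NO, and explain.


Checking each pair (does one codeword prefix another?):
  G='00' vs E='01': no prefix
  G='00' vs D='10': no prefix
  G='00' vs F='11': no prefix
  E='01' vs G='00': no prefix
  E='01' vs D='10': no prefix
  E='01' vs F='11': no prefix
  D='10' vs G='00': no prefix
  D='10' vs E='01': no prefix
  D='10' vs F='11': no prefix
  F='11' vs G='00': no prefix
  F='11' vs E='01': no prefix
  F='11' vs D='10': no prefix
No violation found over all pairs.

YES -- this is a valid prefix code. No codeword is a prefix of any other codeword.


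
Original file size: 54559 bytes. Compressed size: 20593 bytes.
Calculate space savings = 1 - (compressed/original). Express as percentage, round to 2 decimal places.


ratio = compressed/original = 20593/54559 = 0.377445
savings = 1 - ratio = 1 - 0.377445 = 0.622555
as a percentage: 0.622555 * 100 = 62.26%

Space savings = 1 - 20593/54559 = 62.26%


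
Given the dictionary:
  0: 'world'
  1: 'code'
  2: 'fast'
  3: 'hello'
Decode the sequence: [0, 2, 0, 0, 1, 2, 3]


Look up each index in the dictionary:
  0 -> 'world'
  2 -> 'fast'
  0 -> 'world'
  0 -> 'world'
  1 -> 'code'
  2 -> 'fast'
  3 -> 'hello'

Decoded: "world fast world world code fast hello"


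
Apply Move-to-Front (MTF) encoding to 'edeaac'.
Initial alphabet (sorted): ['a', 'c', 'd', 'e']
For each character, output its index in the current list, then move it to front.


MTF encoding:
'e': index 3 in ['a', 'c', 'd', 'e'] -> ['e', 'a', 'c', 'd']
'd': index 3 in ['e', 'a', 'c', 'd'] -> ['d', 'e', 'a', 'c']
'e': index 1 in ['d', 'e', 'a', 'c'] -> ['e', 'd', 'a', 'c']
'a': index 2 in ['e', 'd', 'a', 'c'] -> ['a', 'e', 'd', 'c']
'a': index 0 in ['a', 'e', 'd', 'c'] -> ['a', 'e', 'd', 'c']
'c': index 3 in ['a', 'e', 'd', 'c'] -> ['c', 'a', 'e', 'd']


Output: [3, 3, 1, 2, 0, 3]


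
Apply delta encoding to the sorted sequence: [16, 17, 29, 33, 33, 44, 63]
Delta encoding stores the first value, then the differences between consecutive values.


First value: 16
Deltas:
  17 - 16 = 1
  29 - 17 = 12
  33 - 29 = 4
  33 - 33 = 0
  44 - 33 = 11
  63 - 44 = 19


Delta encoded: [16, 1, 12, 4, 0, 11, 19]


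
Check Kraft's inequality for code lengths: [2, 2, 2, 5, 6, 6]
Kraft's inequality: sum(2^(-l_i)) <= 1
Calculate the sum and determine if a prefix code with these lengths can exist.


Sum = 2^(-2) + 2^(-2) + 2^(-2) + 2^(-5) + 2^(-6) + 2^(-6)
    = 0.25 + 0.25 + 0.25 + 0.03125 + 0.015625 + 0.015625
    = 52/64 = 0.8125
Since 0.8125 <= 1, Kraft's inequality IS satisfied.
A prefix code with these lengths CAN exist.

Kraft sum = 0.8125. Satisfied.


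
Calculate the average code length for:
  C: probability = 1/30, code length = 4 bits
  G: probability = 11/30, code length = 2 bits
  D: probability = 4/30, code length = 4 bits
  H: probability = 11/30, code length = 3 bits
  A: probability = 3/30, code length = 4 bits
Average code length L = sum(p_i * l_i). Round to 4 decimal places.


Weighted contributions p_i * l_i:
  C: (1/30) * 4 = 4/30
  G: (11/30) * 2 = 22/30
  D: (4/30) * 4 = 16/30
  H: (11/30) * 3 = 33/30
  A: (3/30) * 4 = 12/30
Sum = (4 + 22 + 16 + 33 + 12)/30 = 87/30

L = 87/30 = 2.9000 bits/symbol


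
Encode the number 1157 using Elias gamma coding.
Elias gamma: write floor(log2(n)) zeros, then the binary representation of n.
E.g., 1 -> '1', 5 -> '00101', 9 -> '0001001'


num_bits = floor(log2(1157)) + 1 = 11
leading_zeros = num_bits - 1 = 10
binary(1157) = 10010000101

Elias gamma(1157) = '0000000000' + '10010000101' = 000000000010010000101 (21 bits)


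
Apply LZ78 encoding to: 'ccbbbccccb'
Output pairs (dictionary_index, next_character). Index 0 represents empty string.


LZ78 encoding steps:
Dictionary: {0: ''}
Step 1: w='' (idx 0), next='c' -> output (0, 'c'), add 'c' as idx 1
Step 2: w='c' (idx 1), next='b' -> output (1, 'b'), add 'cb' as idx 2
Step 3: w='' (idx 0), next='b' -> output (0, 'b'), add 'b' as idx 3
Step 4: w='b' (idx 3), next='c' -> output (3, 'c'), add 'bc' as idx 4
Step 5: w='c' (idx 1), next='c' -> output (1, 'c'), add 'cc' as idx 5
Step 6: w='cb' (idx 2), end of input -> output (2, '')


Encoded: [(0, 'c'), (1, 'b'), (0, 'b'), (3, 'c'), (1, 'c'), (2, '')]


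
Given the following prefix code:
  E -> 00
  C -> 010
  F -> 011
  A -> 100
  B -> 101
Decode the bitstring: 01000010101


Decoding step by step:
Bits 010 -> C
Bits 00 -> E
Bits 010 -> C
Bits 101 -> B


Decoded message: CECB


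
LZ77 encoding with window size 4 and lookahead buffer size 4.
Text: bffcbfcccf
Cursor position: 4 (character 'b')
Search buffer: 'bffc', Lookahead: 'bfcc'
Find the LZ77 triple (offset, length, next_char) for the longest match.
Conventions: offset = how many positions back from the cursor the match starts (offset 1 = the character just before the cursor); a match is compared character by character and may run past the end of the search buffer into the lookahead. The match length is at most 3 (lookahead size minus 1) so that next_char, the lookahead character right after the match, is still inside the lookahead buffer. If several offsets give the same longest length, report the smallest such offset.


Try each offset into the search buffer:
  offset=1 (pos 3, char 'c'): match length 0
  offset=2 (pos 2, char 'f'): match length 0
  offset=3 (pos 1, char 'f'): match length 0
  offset=4 (pos 0, char 'b'): match length 2
Longest match has length 2 at offset 4.
next_char = character at position 4 + 2 = 6 -> 'c'

Best match: offset=4, length=2 (matching 'bf' starting at position 0)
LZ77 triple: (4, 2, 'c')


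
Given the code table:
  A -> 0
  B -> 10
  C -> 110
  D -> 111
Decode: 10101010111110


Decoding:
10 -> B
10 -> B
10 -> B
10 -> B
111 -> D
110 -> C


Result: BBBBDC


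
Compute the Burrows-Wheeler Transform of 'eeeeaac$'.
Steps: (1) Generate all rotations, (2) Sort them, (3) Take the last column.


Rotations (sorted):
  0: $eeeeaac -> last char: c
  1: aac$eeee -> last char: e
  2: ac$eeeea -> last char: a
  3: c$eeeeaa -> last char: a
  4: eaac$eee -> last char: e
  5: eeaac$ee -> last char: e
  6: eeeaac$e -> last char: e
  7: eeeeaac$ -> last char: $


BWT = ceaaeee$


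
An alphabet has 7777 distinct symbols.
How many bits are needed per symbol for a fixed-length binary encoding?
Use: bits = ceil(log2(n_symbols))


log2(7777) = 12.925
Bracket: 2^12 = 4096 < 7777 <= 2^13 = 8192
So ceil(log2(7777)) = 13

bits = ceil(log2(7777)) = ceil(12.925) = 13 bits


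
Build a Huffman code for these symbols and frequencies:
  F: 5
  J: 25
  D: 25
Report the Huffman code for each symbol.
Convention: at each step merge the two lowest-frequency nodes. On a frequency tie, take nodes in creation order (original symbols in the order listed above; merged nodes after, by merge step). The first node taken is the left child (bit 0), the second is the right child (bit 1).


Huffman tree construction:
Step 1: Merge F(5) + J(25) = 30
Step 2: Merge D(25) + (F+J)(30) = 55
Read each symbol's code off the tree from the root (left child = 0, right child = 1).

Codes:
  F: 10 (length 2)
  J: 11 (length 2)
  D: 0 (length 1)
Average code length: 85/55 = 1.5455 bits/symbol


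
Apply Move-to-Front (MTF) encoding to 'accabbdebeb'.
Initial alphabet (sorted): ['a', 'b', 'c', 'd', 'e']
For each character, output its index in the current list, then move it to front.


MTF encoding:
'a': index 0 in ['a', 'b', 'c', 'd', 'e'] -> ['a', 'b', 'c', 'd', 'e']
'c': index 2 in ['a', 'b', 'c', 'd', 'e'] -> ['c', 'a', 'b', 'd', 'e']
'c': index 0 in ['c', 'a', 'b', 'd', 'e'] -> ['c', 'a', 'b', 'd', 'e']
'a': index 1 in ['c', 'a', 'b', 'd', 'e'] -> ['a', 'c', 'b', 'd', 'e']
'b': index 2 in ['a', 'c', 'b', 'd', 'e'] -> ['b', 'a', 'c', 'd', 'e']
'b': index 0 in ['b', 'a', 'c', 'd', 'e'] -> ['b', 'a', 'c', 'd', 'e']
'd': index 3 in ['b', 'a', 'c', 'd', 'e'] -> ['d', 'b', 'a', 'c', 'e']
'e': index 4 in ['d', 'b', 'a', 'c', 'e'] -> ['e', 'd', 'b', 'a', 'c']
'b': index 2 in ['e', 'd', 'b', 'a', 'c'] -> ['b', 'e', 'd', 'a', 'c']
'e': index 1 in ['b', 'e', 'd', 'a', 'c'] -> ['e', 'b', 'd', 'a', 'c']
'b': index 1 in ['e', 'b', 'd', 'a', 'c'] -> ['b', 'e', 'd', 'a', 'c']


Output: [0, 2, 0, 1, 2, 0, 3, 4, 2, 1, 1]


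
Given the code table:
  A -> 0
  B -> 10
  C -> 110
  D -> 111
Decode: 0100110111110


Decoding:
0 -> A
10 -> B
0 -> A
110 -> C
111 -> D
110 -> C


Result: ABACDC


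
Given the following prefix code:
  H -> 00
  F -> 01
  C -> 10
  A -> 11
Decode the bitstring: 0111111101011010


Decoding step by step:
Bits 01 -> F
Bits 11 -> A
Bits 11 -> A
Bits 11 -> A
Bits 01 -> F
Bits 01 -> F
Bits 10 -> C
Bits 10 -> C


Decoded message: FAAAFFCC


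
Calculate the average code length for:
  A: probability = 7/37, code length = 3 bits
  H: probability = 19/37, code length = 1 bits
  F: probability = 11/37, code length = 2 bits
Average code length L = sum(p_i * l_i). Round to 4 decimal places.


Weighted contributions p_i * l_i:
  A: (7/37) * 3 = 21/37
  H: (19/37) * 1 = 19/37
  F: (11/37) * 2 = 22/37
Sum = (21 + 19 + 22)/37 = 62/37

L = 62/37 = 1.6757 bits/symbol


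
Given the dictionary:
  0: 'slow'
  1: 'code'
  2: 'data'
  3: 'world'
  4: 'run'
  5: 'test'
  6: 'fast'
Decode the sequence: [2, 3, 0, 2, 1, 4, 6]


Look up each index in the dictionary:
  2 -> 'data'
  3 -> 'world'
  0 -> 'slow'
  2 -> 'data'
  1 -> 'code'
  4 -> 'run'
  6 -> 'fast'

Decoded: "data world slow data code run fast"


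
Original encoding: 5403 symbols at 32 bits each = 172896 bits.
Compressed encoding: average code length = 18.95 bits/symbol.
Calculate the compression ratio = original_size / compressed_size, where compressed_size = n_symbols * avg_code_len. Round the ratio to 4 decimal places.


original_size = n_symbols * orig_bits = 5403 * 32 = 172896 bits
compressed_size = n_symbols * avg_code_len = 5403 * 18.95 = 102386.85 bits
ratio = original_size / compressed_size = 172896 / 102386.85 = 1.6887

Compression ratio = 1.6887


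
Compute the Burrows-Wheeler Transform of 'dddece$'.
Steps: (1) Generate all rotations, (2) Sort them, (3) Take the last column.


Rotations (sorted):
  0: $dddece -> last char: e
  1: ce$ddde -> last char: e
  2: dddece$ -> last char: $
  3: ddece$d -> last char: d
  4: dece$dd -> last char: d
  5: e$dddec -> last char: c
  6: ece$ddd -> last char: d


BWT = ee$ddcd


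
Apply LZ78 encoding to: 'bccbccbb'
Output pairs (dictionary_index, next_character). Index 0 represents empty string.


LZ78 encoding steps:
Dictionary: {0: ''}
Step 1: w='' (idx 0), next='b' -> output (0, 'b'), add 'b' as idx 1
Step 2: w='' (idx 0), next='c' -> output (0, 'c'), add 'c' as idx 2
Step 3: w='c' (idx 2), next='b' -> output (2, 'b'), add 'cb' as idx 3
Step 4: w='c' (idx 2), next='c' -> output (2, 'c'), add 'cc' as idx 4
Step 5: w='b' (idx 1), next='b' -> output (1, 'b'), add 'bb' as idx 5


Encoded: [(0, 'b'), (0, 'c'), (2, 'b'), (2, 'c'), (1, 'b')]


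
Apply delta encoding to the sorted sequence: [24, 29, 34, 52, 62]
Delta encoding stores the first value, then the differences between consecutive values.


First value: 24
Deltas:
  29 - 24 = 5
  34 - 29 = 5
  52 - 34 = 18
  62 - 52 = 10


Delta encoded: [24, 5, 5, 18, 10]


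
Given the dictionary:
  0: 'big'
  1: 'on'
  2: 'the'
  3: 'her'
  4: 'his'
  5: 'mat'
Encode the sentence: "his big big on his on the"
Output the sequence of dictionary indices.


Look up each word in the dictionary:
  'his' -> 4
  'big' -> 0
  'big' -> 0
  'on' -> 1
  'his' -> 4
  'on' -> 1
  'the' -> 2

Encoded: [4, 0, 0, 1, 4, 1, 2]


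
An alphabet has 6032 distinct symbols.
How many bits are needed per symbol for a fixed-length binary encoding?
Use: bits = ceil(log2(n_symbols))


log2(6032) = 12.5584
Bracket: 2^12 = 4096 < 6032 <= 2^13 = 8192
So ceil(log2(6032)) = 13

bits = ceil(log2(6032)) = ceil(12.5584) = 13 bits


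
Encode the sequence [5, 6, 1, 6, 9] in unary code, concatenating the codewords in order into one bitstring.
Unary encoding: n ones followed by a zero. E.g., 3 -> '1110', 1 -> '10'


Encode each number as n ones followed by a terminating 0:
  5 -> 111110 (6 bits)
  6 -> 1111110 (7 bits)
  1 -> 10 (2 bits)
  6 -> 1111110 (7 bits)
  9 -> 1111111110 (10 bits)
Total length = 6 + 7 + 2 + 7 + 10 = 32 bits.

Unary([5, 6, 1, 6, 9]) = 11111011111101011111101111111110 (32 bits)


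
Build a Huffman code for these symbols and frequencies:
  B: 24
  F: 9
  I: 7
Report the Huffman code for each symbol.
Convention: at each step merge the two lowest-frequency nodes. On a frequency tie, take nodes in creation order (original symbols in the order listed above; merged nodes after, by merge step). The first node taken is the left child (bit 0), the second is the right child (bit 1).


Huffman tree construction:
Step 1: Merge I(7) + F(9) = 16
Step 2: Merge (I+F)(16) + B(24) = 40
Read each symbol's code off the tree from the root (left child = 0, right child = 1).

Codes:
  B: 1 (length 1)
  F: 01 (length 2)
  I: 00 (length 2)
Average code length: 56/40 = 1.4000 bits/symbol


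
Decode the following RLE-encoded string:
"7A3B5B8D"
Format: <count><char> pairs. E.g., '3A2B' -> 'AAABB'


Expanding each <count><char> pair:
  7A -> 'AAAAAAA'
  3B -> 'BBB'
  5B -> 'BBBBB'
  8D -> 'DDDDDDDD'

Decoded = AAAAAAABBBBBBBBDDDDDDDD


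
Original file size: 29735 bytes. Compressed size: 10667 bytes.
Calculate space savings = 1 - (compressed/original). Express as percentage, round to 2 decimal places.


ratio = compressed/original = 10667/29735 = 0.358735
savings = 1 - ratio = 1 - 0.358735 = 0.641265
as a percentage: 0.641265 * 100 = 64.13%

Space savings = 1 - 10667/29735 = 64.13%


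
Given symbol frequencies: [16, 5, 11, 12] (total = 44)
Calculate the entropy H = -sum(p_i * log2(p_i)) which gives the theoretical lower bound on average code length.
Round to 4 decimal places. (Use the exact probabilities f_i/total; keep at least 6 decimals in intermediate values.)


Per-symbol terms -p_i * log2(p_i) with p_i = f_i/44:
  p = 16/44 = 0.363636: log2(p) = -1.459432, -p*log2(p) = 0.530702
  p = 5/44 = 0.113636: log2(p) = -3.137504, -p*log2(p) = 0.356534
  p = 11/44 = 0.250000: log2(p) = -2.000000, -p*log2(p) = 0.500000
  p = 12/44 = 0.272727: log2(p) = -1.874469, -p*log2(p) = 0.511219
H = 0.530702 + 0.356534 + 0.500000 + 0.511219 = 1.898455

H = 1.8985 bits/symbol


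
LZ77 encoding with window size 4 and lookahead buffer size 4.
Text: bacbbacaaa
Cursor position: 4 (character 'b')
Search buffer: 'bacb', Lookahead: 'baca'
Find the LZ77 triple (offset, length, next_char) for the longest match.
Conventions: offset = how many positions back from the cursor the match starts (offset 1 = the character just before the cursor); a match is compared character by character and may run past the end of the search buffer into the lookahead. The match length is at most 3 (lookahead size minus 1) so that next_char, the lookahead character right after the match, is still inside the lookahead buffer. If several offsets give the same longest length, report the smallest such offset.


Try each offset into the search buffer:
  offset=1 (pos 3, char 'b'): match length 1
  offset=2 (pos 2, char 'c'): match length 0
  offset=3 (pos 1, char 'a'): match length 0
  offset=4 (pos 0, char 'b'): match length 3
Longest match has length 3 at offset 4.
next_char = character at position 4 + 3 = 7 -> 'a'

Best match: offset=4, length=3 (matching 'bac' starting at position 0)
LZ77 triple: (4, 3, 'a')


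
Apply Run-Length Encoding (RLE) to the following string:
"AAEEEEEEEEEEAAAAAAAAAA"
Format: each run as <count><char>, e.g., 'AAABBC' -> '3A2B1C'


Scanning runs left to right:
  i=0: run of 'A' x 2 -> '2A'
  i=2: run of 'E' x 10 -> '10E'
  i=12: run of 'A' x 10 -> '10A'

RLE = 2A10E10A


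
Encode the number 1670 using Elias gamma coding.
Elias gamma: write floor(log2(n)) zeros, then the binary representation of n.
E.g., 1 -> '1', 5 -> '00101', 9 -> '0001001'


num_bits = floor(log2(1670)) + 1 = 11
leading_zeros = num_bits - 1 = 10
binary(1670) = 11010000110

Elias gamma(1670) = '0000000000' + '11010000110' = 000000000011010000110 (21 bits)


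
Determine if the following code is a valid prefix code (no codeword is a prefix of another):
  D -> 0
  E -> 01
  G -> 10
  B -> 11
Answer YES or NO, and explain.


Checking each pair (does one codeword prefix another?):
  D='0' vs E='01': prefix -- VIOLATION

NO -- this is NOT a valid prefix code. D (0) is a prefix of E (01).


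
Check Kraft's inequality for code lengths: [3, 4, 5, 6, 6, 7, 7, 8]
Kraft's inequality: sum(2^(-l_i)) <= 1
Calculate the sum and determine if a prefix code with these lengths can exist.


Sum = 2^(-3) + 2^(-4) + 2^(-5) + 2^(-6) + 2^(-6) + 2^(-7) + 2^(-7) + 2^(-8)
    = 0.125 + 0.0625 + 0.03125 + 0.015625 + 0.015625 + 0.0078125 + 0.0078125 + 0.00390625
    = 69/256 = 0.26953125
Since 0.26953125 <= 1, Kraft's inequality IS satisfied.
A prefix code with these lengths CAN exist.

Kraft sum = 0.26953125. Satisfied.


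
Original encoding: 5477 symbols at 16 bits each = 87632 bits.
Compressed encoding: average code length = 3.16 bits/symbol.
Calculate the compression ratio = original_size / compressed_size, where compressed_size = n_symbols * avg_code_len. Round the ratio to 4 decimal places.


original_size = n_symbols * orig_bits = 5477 * 16 = 87632 bits
compressed_size = n_symbols * avg_code_len = 5477 * 3.16 = 17307.32 bits
ratio = original_size / compressed_size = 87632 / 17307.32 = 5.0633

Compression ratio = 5.0633


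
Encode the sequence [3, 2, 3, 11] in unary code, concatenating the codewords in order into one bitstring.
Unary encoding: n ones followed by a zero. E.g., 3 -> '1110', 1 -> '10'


Encode each number as n ones followed by a terminating 0:
  3 -> 1110 (4 bits)
  2 -> 110 (3 bits)
  3 -> 1110 (4 bits)
  11 -> 111111111110 (12 bits)
Total length = 4 + 3 + 4 + 12 = 23 bits.

Unary([3, 2, 3, 11]) = 11101101110111111111110 (23 bits)


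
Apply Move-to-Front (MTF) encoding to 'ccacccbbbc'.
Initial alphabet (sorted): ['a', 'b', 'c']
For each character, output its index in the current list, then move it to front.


MTF encoding:
'c': index 2 in ['a', 'b', 'c'] -> ['c', 'a', 'b']
'c': index 0 in ['c', 'a', 'b'] -> ['c', 'a', 'b']
'a': index 1 in ['c', 'a', 'b'] -> ['a', 'c', 'b']
'c': index 1 in ['a', 'c', 'b'] -> ['c', 'a', 'b']
'c': index 0 in ['c', 'a', 'b'] -> ['c', 'a', 'b']
'c': index 0 in ['c', 'a', 'b'] -> ['c', 'a', 'b']
'b': index 2 in ['c', 'a', 'b'] -> ['b', 'c', 'a']
'b': index 0 in ['b', 'c', 'a'] -> ['b', 'c', 'a']
'b': index 0 in ['b', 'c', 'a'] -> ['b', 'c', 'a']
'c': index 1 in ['b', 'c', 'a'] -> ['c', 'b', 'a']


Output: [2, 0, 1, 1, 0, 0, 2, 0, 0, 1]


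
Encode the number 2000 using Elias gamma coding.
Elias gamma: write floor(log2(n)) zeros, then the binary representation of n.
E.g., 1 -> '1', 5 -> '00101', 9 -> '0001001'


num_bits = floor(log2(2000)) + 1 = 11
leading_zeros = num_bits - 1 = 10
binary(2000) = 11111010000

Elias gamma(2000) = '0000000000' + '11111010000' = 000000000011111010000 (21 bits)
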